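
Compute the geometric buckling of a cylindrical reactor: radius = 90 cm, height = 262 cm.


B^2 = (2.405/R)^2 + (pi/H)^2
B^2 = (2.405/90)^2 + (pi/262)^2
B^2 = 8.5786e-04 /cm^2

8.5786e-04


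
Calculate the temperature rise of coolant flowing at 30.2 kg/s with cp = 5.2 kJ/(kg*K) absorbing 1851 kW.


dT = Q / (m_dot * cp)
dT = 1851 / (30.2 * 5.2)
dT = 11.787 C

11.787


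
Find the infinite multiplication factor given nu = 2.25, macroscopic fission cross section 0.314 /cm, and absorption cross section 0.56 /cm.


k_inf = nu * Sigma_f / Sigma_a
k_inf = 2.25 * 0.314 / 0.56
k_inf = 1.2616

1.2616


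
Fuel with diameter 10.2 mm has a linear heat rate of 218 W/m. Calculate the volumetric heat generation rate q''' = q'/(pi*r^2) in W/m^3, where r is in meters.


r = D / 2 / 1000 = 10.2 / 2 / 1000 = 0.0051 m
q''' = q' / (pi * r^2)
q''' = 218 / (pi * 0.0051^2)
q''' = 2.6679e+06 W/m^3

2.6679e+06


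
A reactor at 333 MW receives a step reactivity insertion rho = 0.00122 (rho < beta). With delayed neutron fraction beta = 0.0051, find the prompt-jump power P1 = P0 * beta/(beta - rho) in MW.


P1/P0 = beta / (beta - rho)
P1/P0 = 0.0051 / (0.0051 - 0.00122) = 1.314433
P1 = 333 * 1.314433 = 437.71 MW

437.71


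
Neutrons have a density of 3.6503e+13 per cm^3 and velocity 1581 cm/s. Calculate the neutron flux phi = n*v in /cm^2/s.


phi = n * v
phi = 3.6503e+13 * 1581
phi = 5.7711e+16 /cm^2/s

5.7711e+16


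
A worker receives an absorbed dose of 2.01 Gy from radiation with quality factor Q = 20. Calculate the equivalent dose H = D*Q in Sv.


H = D * Q
H = 2.01 * 20
H = 40.200 Sv

40.200


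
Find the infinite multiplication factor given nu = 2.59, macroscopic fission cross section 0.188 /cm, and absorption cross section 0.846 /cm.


k_inf = nu * Sigma_f / Sigma_a
k_inf = 2.59 * 0.188 / 0.846
k_inf = 0.57556

0.57556


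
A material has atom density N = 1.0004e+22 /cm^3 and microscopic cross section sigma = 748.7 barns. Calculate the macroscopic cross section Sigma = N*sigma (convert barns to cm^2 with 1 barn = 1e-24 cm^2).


Sigma = N * sigma_barns * 1e-24
Sigma = 1.0004e+22 * 748.7 * 1e-24
Sigma = 7.4900 /cm

7.4900


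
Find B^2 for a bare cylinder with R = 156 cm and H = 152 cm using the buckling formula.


B^2 = (2.405/R)^2 + (pi/H)^2
B^2 = (2.405/156)^2 + (pi/152)^2
B^2 = 6.6486e-04 /cm^2

6.6486e-04


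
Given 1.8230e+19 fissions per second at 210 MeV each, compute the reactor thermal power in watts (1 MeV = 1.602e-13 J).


P = fission_rate * E_MeV * 1.602e-13
P = 1.8230e+19 * 210 * 1.602e-13
P = 6.1329e+08 W

6.1329e+08


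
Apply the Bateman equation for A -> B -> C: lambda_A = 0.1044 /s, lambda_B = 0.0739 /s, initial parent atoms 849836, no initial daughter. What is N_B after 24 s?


N_B(t) = lambda_A * N_A0 / (lambda_B - lambda_A) * [exp(-lambda_A*t) - exp(-lambda_B*t)]
exp(-0.1044*24) = 0.08162661; exp(-0.0739*24) = 0.1697209
N_B = 0.1044 * 849836 / (0.0739 - 0.1044) * (0.08162661 - 0.1697209)
N_B = 256262

256262


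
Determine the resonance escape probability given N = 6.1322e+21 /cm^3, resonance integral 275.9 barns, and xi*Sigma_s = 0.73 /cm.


p = exp(-N * I * 1e-24 / (xi*Sigma_s))
p = exp(-6.1322e+21 * 275.9 * 1e-24 / 0.73)
p = 0.098506

0.098506


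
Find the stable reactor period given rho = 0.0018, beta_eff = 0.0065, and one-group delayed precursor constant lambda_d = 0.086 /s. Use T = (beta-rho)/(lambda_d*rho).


T = (beta - rho) / (lambda_d * rho)
T = (0.0065 - 0.0018) / (0.086 * 0.0018)
T = 30.362 s

30.362


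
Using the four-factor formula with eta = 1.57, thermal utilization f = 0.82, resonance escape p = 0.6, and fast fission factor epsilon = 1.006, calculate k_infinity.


k_inf = eta * f * p * epsilon
k_inf = 1.57 * 0.82 * 0.6 * 1.006
k_inf = 0.77707

0.77707


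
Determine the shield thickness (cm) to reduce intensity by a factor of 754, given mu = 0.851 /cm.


x = ln(factor) / mu
x = ln(754) / 0.851
x = 7.7854 cm

7.7854


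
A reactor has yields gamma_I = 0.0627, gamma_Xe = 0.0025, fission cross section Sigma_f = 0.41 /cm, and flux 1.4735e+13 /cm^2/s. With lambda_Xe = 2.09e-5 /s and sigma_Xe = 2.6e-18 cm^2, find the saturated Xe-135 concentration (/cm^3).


Xe_eq = (gamma_I + gamma_Xe) * Sigma_f * phi / (lambda_Xe + sigma_Xe * phi)
Numerator = (0.0627 + 0.0025) * 0.41 * 1.4735e+13 = 3.938960e+11
Denominator = 2.09e-5 + 2.6e-18 * 1.4735e+13 = 5.921100e-05
Xe_eq = 3.938960e+11 / 5.921100e-05 = 6.6524e+15 /cm^3

6.6524e+15


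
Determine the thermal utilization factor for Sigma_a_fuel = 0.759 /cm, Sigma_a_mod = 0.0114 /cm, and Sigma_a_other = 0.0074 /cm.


f = Sigma_a_fuel / (Sigma_a_fuel + Sigma_a_mod + Sigma_a_other)
f = 0.759 / (0.759 + 0.0114 + 0.0074)
f = 0.97583

0.97583


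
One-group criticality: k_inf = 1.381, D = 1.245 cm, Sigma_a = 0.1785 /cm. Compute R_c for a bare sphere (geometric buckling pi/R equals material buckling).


L^2 = D / Sigma_a = 1.245 / 0.1785 = 6.974790 cm^2
B_m^2 = (k_inf - 1) / L^2 = (1.381 - 1) / 6.974790 = 0.05462530 /cm^2
For a bare sphere: B_g = pi/R, so R_c = pi / sqrt(B_m^2)
R_c = pi / sqrt(0.05462530) = 13.442 cm

13.442


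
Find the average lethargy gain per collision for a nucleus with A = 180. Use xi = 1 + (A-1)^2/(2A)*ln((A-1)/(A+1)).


xi = 1 + (A-1)^2/(2A) * ln((A-1)/(A+1))
xi = 1 + (180-1)^2/(2*180) * ln((180-1)/(180 +1))
xi = 0.011070

0.011070


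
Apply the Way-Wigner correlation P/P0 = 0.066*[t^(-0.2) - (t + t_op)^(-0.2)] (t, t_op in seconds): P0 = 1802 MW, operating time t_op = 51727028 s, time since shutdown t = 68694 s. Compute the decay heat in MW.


P/P0 = 0.066 * [t^(-0.2) - (t + t_op)^(-0.2)]
P/P0 = 0.066 * [68694^(-0.2) - (68694 + 51727028)^(-0.2)]
P/P0 = 0.066 * [0.1077994 - 0.02865109] = 0.005223788
P = 1802 * 0.005223788 = 9.4133 MW

9.4133


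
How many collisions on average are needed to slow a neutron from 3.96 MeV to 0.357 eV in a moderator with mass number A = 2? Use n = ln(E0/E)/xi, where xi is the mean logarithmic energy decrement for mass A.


xi = 1 + (A-1)^2/(2A)*ln((A-1)/(A+1)) = 0.7253469 (for A = 2)
n = ln(E0/E) / xi
n = ln(3.96e6 / 0.357) / 0.7253469
n = ln(1.109244e+07) / 0.7253469 = 22.364

22.364


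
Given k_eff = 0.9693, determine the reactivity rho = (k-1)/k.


rho = (k_eff - 1) / k_eff
rho = (0.9693 - 1) / 0.9693
rho = -0.031672

-0.031672


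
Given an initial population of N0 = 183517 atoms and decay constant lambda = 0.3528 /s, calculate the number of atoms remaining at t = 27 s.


N = N0 * exp(-lambda * t)
N = 183517 * exp(-0.3528 * 27)
N = 13.389

13.389


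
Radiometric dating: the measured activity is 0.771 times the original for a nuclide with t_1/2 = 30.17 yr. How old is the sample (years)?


lambda = ln(2) / t_half = ln(2) / 30.17 = 0.02297472 /yr
t = -ln(A/A0) / lambda
t = -ln(0.771) / 0.02297472
t = 11.320 yr

11.320


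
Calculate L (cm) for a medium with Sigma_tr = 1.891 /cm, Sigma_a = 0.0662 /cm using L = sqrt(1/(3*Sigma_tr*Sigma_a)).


D = 1 / (3 * Sigma_tr) = 1 / (3 * 1.891) = 0.1762736 cm
L = sqrt(D / Sigma_a)
L = sqrt(0.1762736 / 0.0662)
L = 1.6318 cm

1.6318


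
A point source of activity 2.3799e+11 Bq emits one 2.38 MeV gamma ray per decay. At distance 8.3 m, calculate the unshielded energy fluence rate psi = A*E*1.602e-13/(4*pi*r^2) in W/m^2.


psi = A * E * 1.602e-13 / (4*pi*r^2)
psi = 2.3799e+11 * 2.38 * 1.602e-13 / (4*pi*8.3^2)
psi = 1.0482e-04 W/m^2

1.0482e-04


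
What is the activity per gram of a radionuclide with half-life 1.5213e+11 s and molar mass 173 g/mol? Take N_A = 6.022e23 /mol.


lambda = ln(2) / t_half = ln(2) / 1.5213e+11 = 4.556282e-12 /s
SA = lambda * N_A / M
SA = 4.556282e-12 * 6.022e23 / 173
SA = 1.5860e+10 Bq/g

1.5860e+10


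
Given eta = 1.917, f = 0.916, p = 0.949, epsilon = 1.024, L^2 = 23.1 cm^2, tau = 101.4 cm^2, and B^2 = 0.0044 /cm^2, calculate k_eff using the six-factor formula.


k_inf = eta*f*p*eps = 1.917*0.916*0.949*1.024 = 1.706411
P_TNL = 1/(1 + L^2*B^2) = 1/(1 + 23.1*0.0044) = 0.9077376
P_FNL = exp(-B^2*tau) = exp(-0.0044*101.4) = 0.6400814
k_eff = k_inf * P_TNL * P_FNL = 1.706411 * 0.9077376 * 0.6400814
k_eff = 0.99147

0.99147


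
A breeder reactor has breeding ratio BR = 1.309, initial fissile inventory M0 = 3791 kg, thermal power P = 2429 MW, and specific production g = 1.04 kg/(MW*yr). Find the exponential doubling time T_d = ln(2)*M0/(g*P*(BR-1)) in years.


Breeding gain G = BR - 1 = 1.309 - 1 = 0.309
Fissile production rate = g * P * G = 1.04 * 2429 * 0.309 = 780.58344 kg/yr
T_d = ln(2) * M0 / (g * P * G)
T_d = ln(2) * 3791 / 780.58344 = 3.3664 yr

3.3664


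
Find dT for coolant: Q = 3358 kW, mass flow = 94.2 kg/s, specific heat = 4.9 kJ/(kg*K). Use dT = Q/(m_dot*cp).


dT = Q / (m_dot * cp)
dT = 3358 / (94.2 * 4.9)
dT = 7.2750 C

7.2750


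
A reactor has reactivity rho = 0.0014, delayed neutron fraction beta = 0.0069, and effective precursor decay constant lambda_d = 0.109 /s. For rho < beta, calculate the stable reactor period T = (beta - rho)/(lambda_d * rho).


T = (beta - rho) / (lambda_d * rho)
T = (0.0069 - 0.0014) / (0.109 * 0.0014)
T = 36.042 s

36.042


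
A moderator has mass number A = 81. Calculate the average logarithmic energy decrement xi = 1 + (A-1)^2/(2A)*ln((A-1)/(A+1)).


xi = 1 + (A-1)^2/(2A) * ln((A-1)/(A+1))
xi = 1 + (81-1)^2/(2*81) * ln((81-1)/(81 +1))
xi = 0.024489

0.024489


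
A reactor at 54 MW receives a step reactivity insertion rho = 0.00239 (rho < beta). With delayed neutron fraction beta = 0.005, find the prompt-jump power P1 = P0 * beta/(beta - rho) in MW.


P1/P0 = beta / (beta - rho)
P1/P0 = 0.005 / (0.005 - 0.00239) = 1.915709
P1 = 54 * 1.915709 = 103.45 MW

103.45


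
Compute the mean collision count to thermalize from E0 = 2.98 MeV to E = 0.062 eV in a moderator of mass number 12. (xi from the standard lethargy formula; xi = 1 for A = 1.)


xi = 1 + (A-1)^2/(2A)*ln((A-1)/(A+1)) = 0.1577690 (for A = 12)
n = ln(E0/E) / xi
n = ln(2.98e6 / 0.062) / 0.1577690
n = ln(4.806452e+07) / 0.1577690 = 112.11

112.11


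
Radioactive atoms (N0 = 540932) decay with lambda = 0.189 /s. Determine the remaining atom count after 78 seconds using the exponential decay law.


N = N0 * exp(-lambda * t)
N = 540932 * exp(-0.189 * 78)
N = 0.21418

0.21418


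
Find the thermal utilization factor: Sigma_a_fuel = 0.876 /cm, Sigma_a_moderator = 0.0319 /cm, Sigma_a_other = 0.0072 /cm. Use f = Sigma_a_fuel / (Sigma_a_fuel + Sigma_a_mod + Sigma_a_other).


f = Sigma_a_fuel / (Sigma_a_fuel + Sigma_a_mod + Sigma_a_other)
f = 0.876 / (0.876 + 0.0319 + 0.0072)
f = 0.95727

0.95727


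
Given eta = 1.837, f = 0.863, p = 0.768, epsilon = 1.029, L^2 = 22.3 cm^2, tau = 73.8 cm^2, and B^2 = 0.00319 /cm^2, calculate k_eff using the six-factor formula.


k_inf = eta*f*p*eps = 1.837*0.863*0.768*1.029 = 1.252843
P_TNL = 1/(1 + L^2*B^2) = 1/(1 + 22.3*0.00319) = 0.9335874
P_FNL = exp(-B^2*tau) = exp(-0.00319*73.8) = 0.7902373
k_eff = k_inf * P_TNL * P_FNL = 1.252843 * 0.9335874 * 0.7902373
k_eff = 0.92429

0.92429


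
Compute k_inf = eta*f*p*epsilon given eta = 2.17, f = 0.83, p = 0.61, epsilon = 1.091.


k_inf = eta * f * p * epsilon
k_inf = 2.17 * 0.83 * 0.61 * 1.091
k_inf = 1.1987

1.1987


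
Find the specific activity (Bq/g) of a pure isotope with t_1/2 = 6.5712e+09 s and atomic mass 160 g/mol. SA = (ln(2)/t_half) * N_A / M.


lambda = ln(2) / t_half = ln(2) / 6.5712e+09 = 1.054826e-10 /s
SA = lambda * N_A / M
SA = 1.054826e-10 * 6.022e23 / 160
SA = 3.9701e+11 Bq/g

3.9701e+11


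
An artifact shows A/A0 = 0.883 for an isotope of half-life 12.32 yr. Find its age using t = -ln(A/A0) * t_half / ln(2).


lambda = ln(2) / t_half = ln(2) / 12.32 = 0.05626195 /yr
t = -ln(A/A0) / lambda
t = -ln(0.883) / 0.05626195
t = 2.2116 yr

2.2116


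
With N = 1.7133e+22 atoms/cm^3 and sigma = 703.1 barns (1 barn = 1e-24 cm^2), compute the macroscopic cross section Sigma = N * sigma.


Sigma = N * sigma_barns * 1e-24
Sigma = 1.7133e+22 * 703.1 * 1e-24
Sigma = 12.046 /cm

12.046


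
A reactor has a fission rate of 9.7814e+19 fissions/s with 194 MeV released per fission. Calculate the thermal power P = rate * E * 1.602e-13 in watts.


P = fission_rate * E_MeV * 1.602e-13
P = 9.7814e+19 * 194 * 1.602e-13
P = 3.0399e+09 W

3.0399e+09


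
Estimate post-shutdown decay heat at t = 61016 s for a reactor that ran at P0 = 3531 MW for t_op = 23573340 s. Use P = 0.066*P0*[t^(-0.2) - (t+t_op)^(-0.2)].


P/P0 = 0.066 * [t^(-0.2) - (t + t_op)^(-0.2)]
P/P0 = 0.066 * [61016^(-0.2) - (61016 + 23573340)^(-0.2)]
P/P0 = 0.066 * [0.1103853 - 0.03351901] = 0.005073175
P = 3531 * 0.005073175 = 17.913 MW

17.913


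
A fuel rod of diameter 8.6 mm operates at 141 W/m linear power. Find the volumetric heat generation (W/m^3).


r = D / 2 / 1000 = 8.6 / 2 / 1000 = 0.0043 m
q''' = q' / (pi * r^2)
q''' = 141 / (pi * 0.0043^2)
q''' = 2.4273e+06 W/m^3

2.4273e+06


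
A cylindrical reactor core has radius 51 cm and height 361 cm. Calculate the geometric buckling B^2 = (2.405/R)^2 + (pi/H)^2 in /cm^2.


B^2 = (2.405/R)^2 + (pi/H)^2
B^2 = (2.405/51)^2 + (pi/361)^2
B^2 = 0.0022995 /cm^2

0.0022995


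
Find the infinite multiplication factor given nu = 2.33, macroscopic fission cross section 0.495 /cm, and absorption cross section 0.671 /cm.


k_inf = nu * Sigma_f / Sigma_a
k_inf = 2.33 * 0.495 / 0.671
k_inf = 1.7189

1.7189


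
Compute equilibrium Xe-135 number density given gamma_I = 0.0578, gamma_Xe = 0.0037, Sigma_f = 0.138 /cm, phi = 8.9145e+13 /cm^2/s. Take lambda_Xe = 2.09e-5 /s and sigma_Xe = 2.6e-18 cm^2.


Xe_eq = (gamma_I + gamma_Xe) * Sigma_f * phi / (lambda_Xe + sigma_Xe * phi)
Numerator = (0.0578 + 0.0037) * 0.138 * 8.9145e+13 = 7.565736e+11
Denominator = 2.09e-5 + 2.6e-18 * 8.9145e+13 = 2.526770e-04
Xe_eq = 7.565736e+11 / 2.526770e-04 = 2.9942e+15 /cm^3

2.9942e+15


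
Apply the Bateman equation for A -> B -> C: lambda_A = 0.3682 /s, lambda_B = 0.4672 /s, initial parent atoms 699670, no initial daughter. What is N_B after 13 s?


N_B(t) = lambda_A * N_A0 / (lambda_B - lambda_A) * [exp(-lambda_A*t) - exp(-lambda_B*t)]
exp(-0.3682*13) = 0.008340768; exp(-0.4672*13) = 0.002302868
N_B = 0.3682 * 699670 / (0.4672 - 0.3682) * (0.008340768 - 0.002302868)
N_B = 15712

15712


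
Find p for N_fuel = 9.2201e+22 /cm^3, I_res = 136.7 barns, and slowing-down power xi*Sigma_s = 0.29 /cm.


p = exp(-N * I * 1e-24 / (xi*Sigma_s))
p = exp(-9.2201e+22 * 136.7 * 1e-24 / 0.29)
p = 1.3331e-19

1.3331e-19


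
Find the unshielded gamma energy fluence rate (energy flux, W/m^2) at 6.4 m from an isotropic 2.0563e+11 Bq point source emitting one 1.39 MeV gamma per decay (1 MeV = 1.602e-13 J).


psi = A * E * 1.602e-13 / (4*pi*r^2)
psi = 2.0563e+11 * 1.39 * 1.602e-13 / (4*pi*6.4^2)
psi = 8.8960e-05 W/m^2

8.8960e-05


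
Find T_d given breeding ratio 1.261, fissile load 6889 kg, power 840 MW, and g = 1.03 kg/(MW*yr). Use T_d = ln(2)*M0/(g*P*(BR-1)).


Breeding gain G = BR - 1 = 1.261 - 1 = 0.261
Fissile production rate = g * P * G = 1.03 * 840 * 0.261 = 225.8172 kg/yr
T_d = ln(2) * M0 / (g * P * G)
T_d = ln(2) * 6889 / 225.8172 = 21.146 yr

21.146


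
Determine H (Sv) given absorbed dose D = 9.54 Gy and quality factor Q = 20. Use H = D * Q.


H = D * Q
H = 9.54 * 20
H = 190.80 Sv

190.80


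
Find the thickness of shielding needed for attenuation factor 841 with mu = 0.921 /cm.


x = ln(factor) / mu
x = ln(841) / 0.921
x = 7.3123 cm

7.3123


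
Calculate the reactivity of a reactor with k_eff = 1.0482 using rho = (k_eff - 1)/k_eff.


rho = (k_eff - 1) / k_eff
rho = (1.0482 - 1) / 1.0482
rho = 0.045984

0.045984


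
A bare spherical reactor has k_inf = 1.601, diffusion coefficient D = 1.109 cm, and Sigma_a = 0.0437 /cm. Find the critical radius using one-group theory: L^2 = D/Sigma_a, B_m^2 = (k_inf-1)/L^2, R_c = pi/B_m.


L^2 = D / Sigma_a = 1.109 / 0.0437 = 25.37757 cm^2
B_m^2 = (k_inf - 1) / L^2 = (1.601 - 1) / 25.37757 = 0.02368233 /cm^2
For a bare sphere: B_g = pi/R, so R_c = pi / sqrt(B_m^2)
R_c = pi / sqrt(0.02368233) = 20.414 cm

20.414


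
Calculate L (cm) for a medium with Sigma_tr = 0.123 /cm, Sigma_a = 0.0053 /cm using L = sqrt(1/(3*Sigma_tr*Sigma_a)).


D = 1 / (3 * Sigma_tr) = 1 / (3 * 0.123) = 2.710027 cm
L = sqrt(D / Sigma_a)
L = sqrt(2.710027 / 0.0053)
L = 22.613 cm

22.613


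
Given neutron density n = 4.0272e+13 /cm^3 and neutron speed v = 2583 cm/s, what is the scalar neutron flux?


phi = n * v
phi = 4.0272e+13 * 2583
phi = 1.0402e+17 /cm^2/s

1.0402e+17


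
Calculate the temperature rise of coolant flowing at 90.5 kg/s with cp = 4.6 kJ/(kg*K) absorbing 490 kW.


dT = Q / (m_dot * cp)
dT = 490 / (90.5 * 4.6)
dT = 1.1770 C

1.1770


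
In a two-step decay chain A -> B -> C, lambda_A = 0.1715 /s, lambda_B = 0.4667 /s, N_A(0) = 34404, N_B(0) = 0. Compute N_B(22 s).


N_B(t) = lambda_A * N_A0 / (lambda_B - lambda_A) * [exp(-lambda_A*t) - exp(-lambda_B*t)]
exp(-0.1715*22) = 0.02298301; exp(-0.4667*22) = 3.474760e-05
N_B = 0.1715 * 34404 / (0.4667 - 0.1715) * (0.02298301 - 3.474760e-05)
N_B = 458.68

458.68


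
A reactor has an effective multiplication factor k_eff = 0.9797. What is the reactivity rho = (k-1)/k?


rho = (k_eff - 1) / k_eff
rho = (0.9797 - 1) / 0.9797
rho = -0.020721

-0.020721


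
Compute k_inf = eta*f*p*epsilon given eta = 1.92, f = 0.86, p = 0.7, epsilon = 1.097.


k_inf = eta * f * p * epsilon
k_inf = 1.92 * 0.86 * 0.7 * 1.097
k_inf = 1.2680

1.2680


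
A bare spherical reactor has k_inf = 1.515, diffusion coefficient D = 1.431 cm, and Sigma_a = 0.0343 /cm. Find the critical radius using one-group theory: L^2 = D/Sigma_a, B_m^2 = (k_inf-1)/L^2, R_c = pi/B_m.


L^2 = D / Sigma_a = 1.431 / 0.0343 = 41.72012 cm^2
B_m^2 = (k_inf - 1) / L^2 = (1.515 - 1) / 41.72012 = 0.01234416 /cm^2
For a bare sphere: B_g = pi/R, so R_c = pi / sqrt(B_m^2)
R_c = pi / sqrt(0.01234416) = 28.276 cm

28.276


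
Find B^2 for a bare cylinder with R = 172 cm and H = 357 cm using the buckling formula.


B^2 = (2.405/R)^2 + (pi/H)^2
B^2 = (2.405/172)^2 + (pi/357)^2
B^2 = 2.7295e-04 /cm^2

2.7295e-04


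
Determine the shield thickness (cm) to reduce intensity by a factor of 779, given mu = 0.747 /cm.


x = ln(factor) / mu
x = ln(779) / 0.747
x = 8.9130 cm

8.9130


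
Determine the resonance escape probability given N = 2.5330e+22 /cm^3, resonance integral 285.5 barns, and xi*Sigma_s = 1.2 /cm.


p = exp(-N * I * 1e-24 / (xi*Sigma_s))
p = exp(-2.5330e+22 * 285.5 * 1e-24 / 1.2)
p = 0.0024141

0.0024141


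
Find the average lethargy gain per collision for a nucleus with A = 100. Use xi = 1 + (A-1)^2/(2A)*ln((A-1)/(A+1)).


xi = 1 + (A-1)^2/(2A) * ln((A-1)/(A+1))
xi = 1 + (100-1)^2/(2*100) * ln((100-1)/(100 +1))
xi = 0.019867

0.019867


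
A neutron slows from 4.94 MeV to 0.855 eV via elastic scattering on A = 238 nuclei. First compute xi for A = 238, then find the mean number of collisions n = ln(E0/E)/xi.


xi = 1 + (A-1)^2/(2A)*ln((A-1)/(A+1)) = 0.008379872 (for A = 238)
n = ln(E0/E) / xi
n = ln(4.94e6 / 0.855) / 0.008379872
n = ln(5.777778e+06) / 0.008379872 = 1858.0

1858.0


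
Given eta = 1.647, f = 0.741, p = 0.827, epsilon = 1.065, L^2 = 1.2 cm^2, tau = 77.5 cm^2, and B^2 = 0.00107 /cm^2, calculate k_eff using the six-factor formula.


k_inf = eta*f*p*eps = 1.647*0.741*0.827*1.065 = 1.074897
P_TNL = 1/(1 + L^2*B^2) = 1/(1 + 1.2*0.00107) = 0.9987176
P_FNL = exp(-B^2*tau) = exp(-0.00107*77.5) = 0.9204202
k_eff = k_inf * P_TNL * P_FNL = 1.074897 * 0.9987176 * 0.9204202
k_eff = 0.98809

0.98809


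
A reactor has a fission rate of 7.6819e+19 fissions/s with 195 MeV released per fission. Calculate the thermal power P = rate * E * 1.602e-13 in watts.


P = fission_rate * E_MeV * 1.602e-13
P = 7.6819e+19 * 195 * 1.602e-13
P = 2.3997e+09 W

2.3997e+09


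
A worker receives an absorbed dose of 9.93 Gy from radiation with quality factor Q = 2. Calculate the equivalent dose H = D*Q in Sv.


H = D * Q
H = 9.93 * 2
H = 19.860 Sv

19.860


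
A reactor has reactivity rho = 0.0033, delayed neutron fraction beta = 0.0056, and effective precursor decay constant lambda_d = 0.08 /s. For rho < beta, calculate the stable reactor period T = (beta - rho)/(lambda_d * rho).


T = (beta - rho) / (lambda_d * rho)
T = (0.0056 - 0.0033) / (0.08 * 0.0033)
T = 8.7121 s

8.7121


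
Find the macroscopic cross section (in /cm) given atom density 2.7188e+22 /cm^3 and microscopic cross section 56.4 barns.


Sigma = N * sigma_barns * 1e-24
Sigma = 2.7188e+22 * 56.4 * 1e-24
Sigma = 1.5334 /cm

1.5334


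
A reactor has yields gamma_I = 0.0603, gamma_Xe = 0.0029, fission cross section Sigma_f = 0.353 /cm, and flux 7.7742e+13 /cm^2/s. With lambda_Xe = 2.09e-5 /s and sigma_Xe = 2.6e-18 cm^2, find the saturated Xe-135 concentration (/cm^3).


Xe_eq = (gamma_I + gamma_Xe) * Sigma_f * phi / (lambda_Xe + sigma_Xe * phi)
Numerator = (0.0603 + 0.0029) * 0.353 * 7.7742e+13 = 1.734393e+12
Denominator = 2.09e-5 + 2.6e-18 * 7.7742e+13 = 2.230292e-04
Xe_eq = 1.734393e+12 / 2.230292e-04 = 7.7765e+15 /cm^3

7.7765e+15


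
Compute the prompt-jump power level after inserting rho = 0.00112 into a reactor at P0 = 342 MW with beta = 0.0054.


P1/P0 = beta / (beta - rho)
P1/P0 = 0.0054 / (0.0054 - 0.00112) = 1.261682
P1 = 342 * 1.261682 = 431.50 MW

431.50


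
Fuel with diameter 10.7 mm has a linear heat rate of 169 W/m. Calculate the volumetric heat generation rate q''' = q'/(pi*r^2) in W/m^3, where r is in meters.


r = D / 2 / 1000 = 10.7 / 2 / 1000 = 0.00535 m
q''' = q' / (pi * r^2)
q''' = 169 / (pi * 0.00535^2)
q''' = 1.8794e+06 W/m^3

1.8794e+06


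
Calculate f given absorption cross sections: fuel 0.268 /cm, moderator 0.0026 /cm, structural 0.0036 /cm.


f = Sigma_a_fuel / (Sigma_a_fuel + Sigma_a_mod + Sigma_a_other)
f = 0.268 / (0.268 + 0.0026 + 0.0036)
f = 0.97739

0.97739


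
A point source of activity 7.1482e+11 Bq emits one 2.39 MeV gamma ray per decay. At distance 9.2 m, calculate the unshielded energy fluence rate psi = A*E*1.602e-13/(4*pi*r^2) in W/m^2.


psi = A * E * 1.602e-13 / (4*pi*r^2)
psi = 7.1482e+11 * 2.39 * 1.602e-13 / (4*pi*9.2^2)
psi = 2.5732e-04 W/m^2

2.5732e-04


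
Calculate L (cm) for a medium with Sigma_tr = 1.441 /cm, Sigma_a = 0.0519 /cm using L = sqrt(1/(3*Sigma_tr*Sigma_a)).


D = 1 / (3 * Sigma_tr) = 1 / (3 * 1.441) = 0.2313208 cm
L = sqrt(D / Sigma_a)
L = sqrt(0.2313208 / 0.0519)
L = 2.1112 cm

2.1112


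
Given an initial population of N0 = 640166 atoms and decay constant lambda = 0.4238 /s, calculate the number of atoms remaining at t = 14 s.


N = N0 * exp(-lambda * t)
N = 640166 * exp(-0.4238 * 14)
N = 1696.4

1696.4


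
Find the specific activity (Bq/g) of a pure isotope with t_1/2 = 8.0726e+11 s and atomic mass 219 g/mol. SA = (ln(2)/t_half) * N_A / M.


lambda = ln(2) / t_half = ln(2) / 8.0726e+11 = 8.586418e-13 /s
SA = lambda * N_A / M
SA = 8.586418e-13 * 6.022e23 / 219
SA = 2.3611e+09 Bq/g

2.3611e+09


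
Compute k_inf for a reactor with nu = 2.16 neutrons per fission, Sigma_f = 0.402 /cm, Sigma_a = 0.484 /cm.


k_inf = nu * Sigma_f / Sigma_a
k_inf = 2.16 * 0.402 / 0.484
k_inf = 1.7940

1.7940


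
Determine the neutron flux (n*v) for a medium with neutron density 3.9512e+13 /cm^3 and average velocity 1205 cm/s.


phi = n * v
phi = 3.9512e+13 * 1205
phi = 4.7612e+16 /cm^2/s

4.7612e+16


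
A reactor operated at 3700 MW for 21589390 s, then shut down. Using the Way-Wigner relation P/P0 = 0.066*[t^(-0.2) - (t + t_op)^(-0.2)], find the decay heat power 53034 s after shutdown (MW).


P/P0 = 0.066 * [t^(-0.2) - (t + t_op)^(-0.2)]
P/P0 = 0.066 * [53034^(-0.2) - (53034 + 21589390)^(-0.2)]
P/P0 = 0.066 * [0.1135244 - 0.03411449] = 0.005241054
P = 3700 * 0.005241054 = 19.392 MW

19.392


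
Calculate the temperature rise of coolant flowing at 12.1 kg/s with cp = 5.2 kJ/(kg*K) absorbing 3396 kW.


dT = Q / (m_dot * cp)
dT = 3396 / (12.1 * 5.2)
dT = 53.973 C

53.973


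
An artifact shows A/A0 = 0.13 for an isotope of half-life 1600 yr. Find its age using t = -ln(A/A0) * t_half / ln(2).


lambda = ln(2) / t_half = ln(2) / 1600 = 4.332170e-04 /yr
t = -ln(A/A0) / lambda
t = -ln(0.13) / 4.332170e-04
t = 4709.5 yr

4709.5


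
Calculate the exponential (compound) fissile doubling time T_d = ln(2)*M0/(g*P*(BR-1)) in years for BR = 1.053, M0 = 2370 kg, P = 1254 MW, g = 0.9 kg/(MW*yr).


Breeding gain G = BR - 1 = 1.053 - 1 = 0.053
Fissile production rate = g * P * G = 0.9 * 1254 * 0.053 = 59.8158 kg/yr
T_d = ln(2) * M0 / (g * P * G)
T_d = ln(2) * 2370 / 59.8158 = 27.464 yr

27.464


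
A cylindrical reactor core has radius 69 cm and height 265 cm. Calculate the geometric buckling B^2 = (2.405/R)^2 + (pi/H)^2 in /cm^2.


B^2 = (2.405/R)^2 + (pi/H)^2
B^2 = (2.405/69)^2 + (pi/265)^2
B^2 = 0.0013554 /cm^2

0.0013554


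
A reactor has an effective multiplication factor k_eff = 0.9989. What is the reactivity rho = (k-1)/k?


rho = (k_eff - 1) / k_eff
rho = (0.9989 - 1) / 0.9989
rho = -0.0011012

-0.0011012


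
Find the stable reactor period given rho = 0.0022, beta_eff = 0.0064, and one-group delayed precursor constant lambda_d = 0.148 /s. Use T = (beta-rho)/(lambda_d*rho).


T = (beta - rho) / (lambda_d * rho)
T = (0.0064 - 0.0022) / (0.148 * 0.0022)
T = 12.899 s

12.899


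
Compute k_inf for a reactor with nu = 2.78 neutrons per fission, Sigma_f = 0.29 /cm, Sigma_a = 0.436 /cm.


k_inf = nu * Sigma_f / Sigma_a
k_inf = 2.78 * 0.29 / 0.436
k_inf = 1.8491

1.8491


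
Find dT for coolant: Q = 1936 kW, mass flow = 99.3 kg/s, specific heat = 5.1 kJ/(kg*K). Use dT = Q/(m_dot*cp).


dT = Q / (m_dot * cp)
dT = 1936 / (99.3 * 5.1)
dT = 3.8228 C

3.8228


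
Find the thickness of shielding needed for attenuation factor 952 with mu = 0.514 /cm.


x = ln(factor) / mu
x = ln(952) / 0.514
x = 13.344 cm

13.344


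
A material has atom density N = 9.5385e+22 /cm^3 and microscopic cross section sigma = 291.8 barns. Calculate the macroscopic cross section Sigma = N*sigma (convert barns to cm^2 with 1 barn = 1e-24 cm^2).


Sigma = N * sigma_barns * 1e-24
Sigma = 9.5385e+22 * 291.8 * 1e-24
Sigma = 27.833 /cm

27.833


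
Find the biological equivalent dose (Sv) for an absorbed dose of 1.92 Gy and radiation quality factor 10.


H = D * Q
H = 1.92 * 10
H = 19.200 Sv

19.200


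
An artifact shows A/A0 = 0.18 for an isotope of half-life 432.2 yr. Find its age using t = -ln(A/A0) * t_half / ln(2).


lambda = ln(2) / t_half = ln(2) / 432.2 = 0.001603765 /yr
t = -ln(A/A0) / lambda
t = -ln(0.18) / 0.001603765
t = 1069.2 yr

1069.2


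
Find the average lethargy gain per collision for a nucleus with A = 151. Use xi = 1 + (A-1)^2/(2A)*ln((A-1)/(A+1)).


xi = 1 + (A-1)^2/(2A) * ln((A-1)/(A+1))
xi = 1 + (151-1)^2/(2*151) * ln((151-1)/(151 +1))
xi = 0.013187

0.013187


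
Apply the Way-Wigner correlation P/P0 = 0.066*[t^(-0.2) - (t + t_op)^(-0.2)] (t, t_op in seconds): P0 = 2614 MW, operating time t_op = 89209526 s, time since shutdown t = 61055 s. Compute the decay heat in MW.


P/P0 = 0.066 * [t^(-0.2) - (t + t_op)^(-0.2)]
P/P0 = 0.066 * [61055^(-0.2) - (61055 + 89209526)^(-0.2)]
P/P0 = 0.066 * [0.1103712 - 0.02569557] = 0.005588592
P = 2614 * 0.005588592 = 14.609 MW

14.609


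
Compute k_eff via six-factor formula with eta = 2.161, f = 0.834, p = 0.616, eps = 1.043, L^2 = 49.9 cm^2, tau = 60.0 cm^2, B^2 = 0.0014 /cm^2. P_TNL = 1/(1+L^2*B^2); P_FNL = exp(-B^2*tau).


k_inf = eta*f*p*eps = 2.161*0.834*0.616*1.043 = 1.157939
P_TNL = 1/(1 + L^2*B^2) = 1/(1 + 49.9*0.0014) = 0.9347017
P_FNL = exp(-B^2*tau) = exp(-0.0014*60.0) = 0.9194313
k_eff = k_inf * P_TNL * P_FNL = 1.157939 * 0.9347017 * 0.9194313
k_eff = 0.99513

0.99513


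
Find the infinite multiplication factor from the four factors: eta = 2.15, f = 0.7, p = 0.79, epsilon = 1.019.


k_inf = eta * f * p * epsilon
k_inf = 2.15 * 0.7 * 0.79 * 1.019
k_inf = 1.2115

1.2115


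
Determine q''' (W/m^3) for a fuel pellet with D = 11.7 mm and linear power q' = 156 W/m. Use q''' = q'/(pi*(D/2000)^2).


r = D / 2 / 1000 = 11.7 / 2 / 1000 = 0.00585 m
q''' = q' / (pi * r^2)
q''' = 156 / (pi * 0.00585^2)
q''' = 1.4510e+06 W/m^3

1.4510e+06


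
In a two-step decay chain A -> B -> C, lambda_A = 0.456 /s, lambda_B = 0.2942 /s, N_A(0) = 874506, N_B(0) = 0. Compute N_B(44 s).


N_B(t) = lambda_A * N_A0 / (lambda_B - lambda_A) * [exp(-lambda_A*t) - exp(-lambda_B*t)]
exp(-0.456*44) = 1.933372e-09; exp(-0.2942*44) = 2.388607e-06
N_B = 0.456 * 874506 / (0.2942 - 0.456) * (1.933372e-09 - 2.388607e-06)
N_B = 5.8822

5.8822


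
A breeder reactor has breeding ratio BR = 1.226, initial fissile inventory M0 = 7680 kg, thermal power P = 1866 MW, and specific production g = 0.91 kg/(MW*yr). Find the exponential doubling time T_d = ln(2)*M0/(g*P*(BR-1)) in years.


Breeding gain G = BR - 1 = 1.226 - 1 = 0.226
Fissile production rate = g * P * G = 0.91 * 1866 * 0.226 = 383.76156 kg/yr
T_d = ln(2) * M0 / (g * P * G)
T_d = ln(2) * 7680 / 383.76156 = 13.872 yr

13.872


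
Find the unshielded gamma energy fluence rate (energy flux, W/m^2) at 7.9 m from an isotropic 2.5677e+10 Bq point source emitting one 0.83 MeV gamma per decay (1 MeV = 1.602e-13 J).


psi = A * E * 1.602e-13 / (4*pi*r^2)
psi = 2.5677e+10 * 0.83 * 1.602e-13 / (4*pi*7.9^2)
psi = 4.3533e-06 W/m^2

4.3533e-06


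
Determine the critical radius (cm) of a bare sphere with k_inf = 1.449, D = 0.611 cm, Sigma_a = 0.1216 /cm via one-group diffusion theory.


L^2 = D / Sigma_a = 0.611 / 0.1216 = 5.024671 cm^2
B_m^2 = (k_inf - 1) / L^2 = (1.449 - 1) / 5.024671 = 0.08935908 /cm^2
For a bare sphere: B_g = pi/R, so R_c = pi / sqrt(B_m^2)
R_c = pi / sqrt(0.08935908) = 10.509 cm

10.509


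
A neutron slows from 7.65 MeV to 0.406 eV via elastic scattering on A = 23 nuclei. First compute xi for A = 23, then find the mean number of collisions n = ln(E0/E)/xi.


xi = 1 + (A-1)^2/(2A)*ln((A-1)/(A+1)) = 0.08448899 (for A = 23)
n = ln(E0/E) / xi
n = ln(7.65e6 / 0.406) / 0.08448899
n = ln(1.884236e+07) / 0.08448899 = 198.27

198.27


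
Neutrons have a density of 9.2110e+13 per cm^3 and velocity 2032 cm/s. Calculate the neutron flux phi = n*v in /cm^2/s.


phi = n * v
phi = 9.2110e+13 * 2032
phi = 1.8717e+17 /cm^2/s

1.8717e+17


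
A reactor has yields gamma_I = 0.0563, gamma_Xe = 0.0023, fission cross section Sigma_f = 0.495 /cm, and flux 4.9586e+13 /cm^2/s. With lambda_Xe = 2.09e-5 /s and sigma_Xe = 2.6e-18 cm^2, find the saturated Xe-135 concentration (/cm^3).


Xe_eq = (gamma_I + gamma_Xe) * Sigma_f * phi / (lambda_Xe + sigma_Xe * phi)
Numerator = (0.0563 + 0.0023) * 0.495 * 4.9586e+13 = 1.438341e+12
Denominator = 2.09e-5 + 2.6e-18 * 4.9586e+13 = 1.498236e-04
Xe_eq = 1.438341e+12 / 1.498236e-04 = 9.6002e+15 /cm^3

9.6002e+15


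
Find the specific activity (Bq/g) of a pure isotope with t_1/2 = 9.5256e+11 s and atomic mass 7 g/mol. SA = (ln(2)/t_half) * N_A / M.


lambda = ln(2) / t_half = ln(2) / 9.5256e+11 = 7.276677e-13 /s
SA = lambda * N_A / M
SA = 7.276677e-13 * 6.022e23 / 7
SA = 6.2600e+10 Bq/g

6.2600e+10


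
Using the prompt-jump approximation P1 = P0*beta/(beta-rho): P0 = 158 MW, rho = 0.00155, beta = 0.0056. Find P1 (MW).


P1/P0 = beta / (beta - rho)
P1/P0 = 0.0056 / (0.0056 - 0.00155) = 1.382716
P1 = 158 * 1.382716 = 218.47 MW

218.47


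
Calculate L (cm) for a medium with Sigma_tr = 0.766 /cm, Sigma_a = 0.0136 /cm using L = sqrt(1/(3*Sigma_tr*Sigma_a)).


D = 1 / (3 * Sigma_tr) = 1 / (3 * 0.766) = 0.4351610 cm
L = sqrt(D / Sigma_a)
L = sqrt(0.4351610 / 0.0136)
L = 5.6566 cm

5.6566


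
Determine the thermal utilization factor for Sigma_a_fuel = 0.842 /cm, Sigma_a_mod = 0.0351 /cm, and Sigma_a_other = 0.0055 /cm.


f = Sigma_a_fuel / (Sigma_a_fuel + Sigma_a_mod + Sigma_a_other)
f = 0.842 / (0.842 + 0.0351 + 0.0055)
f = 0.95400

0.95400


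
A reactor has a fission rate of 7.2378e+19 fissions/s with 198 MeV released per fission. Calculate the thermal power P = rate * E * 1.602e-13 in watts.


P = fission_rate * E_MeV * 1.602e-13
P = 7.2378e+19 * 198 * 1.602e-13
P = 2.2958e+09 W

2.2958e+09


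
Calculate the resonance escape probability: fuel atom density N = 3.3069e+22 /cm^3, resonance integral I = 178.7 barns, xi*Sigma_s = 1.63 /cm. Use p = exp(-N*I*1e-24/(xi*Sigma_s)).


p = exp(-N * I * 1e-24 / (xi*Sigma_s))
p = exp(-3.3069e+22 * 178.7 * 1e-24 / 1.63)
p = 0.026638

0.026638


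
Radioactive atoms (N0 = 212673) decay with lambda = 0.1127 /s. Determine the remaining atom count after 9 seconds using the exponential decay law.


N = N0 * exp(-lambda * t)
N = 212673 * exp(-0.1127 * 9)
N = 77127

77127


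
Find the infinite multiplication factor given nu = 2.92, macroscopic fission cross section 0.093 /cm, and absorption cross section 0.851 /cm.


k_inf = nu * Sigma_f / Sigma_a
k_inf = 2.92 * 0.093 / 0.851
k_inf = 0.31911

0.31911


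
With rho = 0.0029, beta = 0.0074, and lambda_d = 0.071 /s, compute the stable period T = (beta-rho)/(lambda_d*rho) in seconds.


T = (beta - rho) / (lambda_d * rho)
T = (0.0074 - 0.0029) / (0.071 * 0.0029)
T = 21.855 s

21.855


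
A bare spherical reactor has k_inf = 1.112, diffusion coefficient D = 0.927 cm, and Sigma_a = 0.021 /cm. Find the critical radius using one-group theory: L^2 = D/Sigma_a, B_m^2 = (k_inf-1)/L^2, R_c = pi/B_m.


L^2 = D / Sigma_a = 0.927 / 0.021 = 44.14286 cm^2
B_m^2 = (k_inf - 1) / L^2 = (1.112 - 1) / 44.14286 = 0.002537217 /cm^2
For a bare sphere: B_g = pi/R, so R_c = pi / sqrt(B_m^2)
R_c = pi / sqrt(0.002537217) = 62.369 cm

62.369


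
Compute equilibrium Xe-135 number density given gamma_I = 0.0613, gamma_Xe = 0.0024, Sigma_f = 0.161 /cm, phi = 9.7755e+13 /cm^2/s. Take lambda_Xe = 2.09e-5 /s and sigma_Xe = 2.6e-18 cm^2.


Xe_eq = (gamma_I + gamma_Xe) * Sigma_f * phi / (lambda_Xe + sigma_Xe * phi)
Numerator = (0.0613 + 0.0024) * 0.161 * 9.7755e+13 = 1.002546e+12
Denominator = 2.09e-5 + 2.6e-18 * 9.7755e+13 = 2.750630e-04
Xe_eq = 1.002546e+12 / 2.750630e-04 = 3.6448e+15 /cm^3

3.6448e+15


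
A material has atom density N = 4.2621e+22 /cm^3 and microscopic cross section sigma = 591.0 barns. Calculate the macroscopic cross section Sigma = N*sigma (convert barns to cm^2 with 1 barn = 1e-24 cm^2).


Sigma = N * sigma_barns * 1e-24
Sigma = 4.2621e+22 * 591.0 * 1e-24
Sigma = 25.189 /cm

25.189


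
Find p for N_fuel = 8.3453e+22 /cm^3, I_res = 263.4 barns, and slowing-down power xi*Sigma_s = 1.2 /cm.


p = exp(-N * I * 1e-24 / (xi*Sigma_s))
p = exp(-8.3453e+22 * 263.4 * 1e-24 / 1.2)
p = 1.1082e-08

1.1082e-08


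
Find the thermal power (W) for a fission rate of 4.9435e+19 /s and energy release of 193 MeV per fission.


P = fission_rate * E_MeV * 1.602e-13
P = 4.9435e+19 * 193 * 1.602e-13
P = 1.5285e+09 W

1.5285e+09


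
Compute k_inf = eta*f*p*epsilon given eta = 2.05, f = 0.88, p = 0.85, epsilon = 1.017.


k_inf = eta * f * p * epsilon
k_inf = 2.05 * 0.88 * 0.85 * 1.017
k_inf = 1.5595

1.5595


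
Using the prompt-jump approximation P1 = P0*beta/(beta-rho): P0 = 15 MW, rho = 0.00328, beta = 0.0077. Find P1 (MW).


P1/P0 = beta / (beta - rho)
P1/P0 = 0.0077 / (0.0077 - 0.00328) = 1.742081
P1 = 15 * 1.742081 = 26.131 MW

26.131


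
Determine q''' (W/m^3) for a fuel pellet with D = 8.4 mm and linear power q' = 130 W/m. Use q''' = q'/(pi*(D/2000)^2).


r = D / 2 / 1000 = 8.4 / 2 / 1000 = 0.0042 m
q''' = q' / (pi * r^2)
q''' = 130 / (pi * 0.0042^2)
q''' = 2.3458e+06 W/m^3

2.3458e+06


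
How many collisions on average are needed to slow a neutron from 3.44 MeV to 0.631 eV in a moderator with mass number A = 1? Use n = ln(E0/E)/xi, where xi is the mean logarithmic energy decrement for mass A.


xi = 1 + (A-1)^2/(2A)*ln((A-1)/(A+1)) = 1 (for A = 1)
n = ln(E0/E) / xi
n = ln(3.44e6 / 0.631) / 1
n = ln(5.451664e+06) / 1 = 15.511

15.511


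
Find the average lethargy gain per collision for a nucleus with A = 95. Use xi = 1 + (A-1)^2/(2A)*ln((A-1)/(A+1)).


xi = 1 + (A-1)^2/(2A) * ln((A-1)/(A+1))
xi = 1 + (95-1)^2/(2*95) * ln((95-1)/(95 +1))
xi = 0.020906

0.020906


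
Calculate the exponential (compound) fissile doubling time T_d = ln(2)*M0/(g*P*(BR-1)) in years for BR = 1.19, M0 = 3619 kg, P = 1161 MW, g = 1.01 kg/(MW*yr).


Breeding gain G = BR - 1 = 1.19 - 1 = 0.19
Fissile production rate = g * P * G = 1.01 * 1161 * 0.19 = 222.7959 kg/yr
T_d = ln(2) * M0 / (g * P * G)
T_d = ln(2) * 3619 / 222.7959 = 11.259 yr

11.259


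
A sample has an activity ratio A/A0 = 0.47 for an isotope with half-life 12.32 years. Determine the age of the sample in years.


lambda = ln(2) / t_half = ln(2) / 12.32 = 0.05626195 /yr
t = -ln(A/A0) / lambda
t = -ln(0.47) / 0.05626195
t = 13.420 yr

13.420


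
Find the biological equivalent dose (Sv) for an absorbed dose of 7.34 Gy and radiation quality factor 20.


H = D * Q
H = 7.34 * 20
H = 146.80 Sv

146.80


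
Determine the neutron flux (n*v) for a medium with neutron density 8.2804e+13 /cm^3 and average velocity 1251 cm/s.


phi = n * v
phi = 8.2804e+13 * 1251
phi = 1.0359e+17 /cm^2/s

1.0359e+17


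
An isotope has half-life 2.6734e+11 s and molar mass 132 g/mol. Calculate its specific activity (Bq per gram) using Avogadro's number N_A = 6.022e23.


lambda = ln(2) / t_half = ln(2) / 2.6734e+11 = 2.592755e-12 /s
SA = lambda * N_A / M
SA = 2.592755e-12 * 6.022e23 / 132
SA = 1.1828e+10 Bq/g

1.1828e+10


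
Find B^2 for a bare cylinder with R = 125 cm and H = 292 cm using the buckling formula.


B^2 = (2.405/R)^2 + (pi/H)^2
B^2 = (2.405/125)^2 + (pi/292)^2
B^2 = 4.8593e-04 /cm^2

4.8593e-04


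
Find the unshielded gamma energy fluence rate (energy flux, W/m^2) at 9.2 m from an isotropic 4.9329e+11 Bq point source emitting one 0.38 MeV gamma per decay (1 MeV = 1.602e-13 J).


psi = A * E * 1.602e-13 / (4*pi*r^2)
psi = 4.9329e+11 * 0.38 * 1.602e-13 / (4*pi*9.2^2)
psi = 2.8233e-05 W/m^2

2.8233e-05


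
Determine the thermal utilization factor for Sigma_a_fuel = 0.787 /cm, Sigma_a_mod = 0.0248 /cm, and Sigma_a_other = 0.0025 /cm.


f = Sigma_a_fuel / (Sigma_a_fuel + Sigma_a_mod + Sigma_a_other)
f = 0.787 / (0.787 + 0.0248 + 0.0025)
f = 0.96647

0.96647


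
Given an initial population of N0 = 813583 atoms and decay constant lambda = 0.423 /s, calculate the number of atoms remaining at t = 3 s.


N = N0 * exp(-lambda * t)
N = 813583 * exp(-0.423 * 3)
N = 228708

228708


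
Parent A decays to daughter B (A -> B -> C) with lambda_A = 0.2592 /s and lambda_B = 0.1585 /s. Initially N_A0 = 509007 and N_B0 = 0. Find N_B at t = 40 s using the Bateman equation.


N_B(t) = lambda_A * N_A0 / (lambda_B - lambda_A) * [exp(-lambda_A*t) - exp(-lambda_B*t)]
exp(-0.2592*40) = 3.142207e-05; exp(-0.1585*40) = 0.001764302
N_B = 0.2592 * 509007 / (0.1585 - 0.2592) * (3.142207e-05 - 0.001764302)
N_B = 2270.4

2270.4


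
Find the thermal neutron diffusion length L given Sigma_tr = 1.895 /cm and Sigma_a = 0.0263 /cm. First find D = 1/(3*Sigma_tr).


D = 1 / (3 * Sigma_tr) = 1 / (3 * 1.895) = 0.1759015 cm
L = sqrt(D / Sigma_a)
L = sqrt(0.1759015 / 0.0263)
L = 2.5862 cm

2.5862


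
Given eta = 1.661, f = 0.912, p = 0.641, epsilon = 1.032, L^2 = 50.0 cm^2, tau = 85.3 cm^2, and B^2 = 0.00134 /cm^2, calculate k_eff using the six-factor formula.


k_inf = eta*f*p*eps = 1.661*0.912*0.641*1.032 = 1.002080
P_TNL = 1/(1 + L^2*B^2) = 1/(1 + 50.0*0.00134) = 0.9372071
P_FNL = exp(-B^2*tau) = exp(-0.00134*85.3) = 0.8919885
k_eff = k_inf * P_TNL * P_FNL = 1.002080 * 0.9372071 * 0.8919885
k_eff = 0.83772

0.83772


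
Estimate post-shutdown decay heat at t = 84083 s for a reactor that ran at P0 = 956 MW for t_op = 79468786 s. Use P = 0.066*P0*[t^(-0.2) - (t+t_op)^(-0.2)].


P/P0 = 0.066 * [t^(-0.2) - (t + t_op)^(-0.2)]
P/P0 = 0.066 * [84083^(-0.2) - (84083 + 79468786)^(-0.2)]
P/P0 = 0.066 * [0.1035281 - 0.02629474] = 0.005097402
P = 956 * 0.005097402 = 4.8731 MW

4.8731
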